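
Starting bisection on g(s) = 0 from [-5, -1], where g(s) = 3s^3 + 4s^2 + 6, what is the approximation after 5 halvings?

-1.875

m = -3, g(m) = -39 (−); new bracket [-3, -1]
m = -2, g(m) = -2 (−); new bracket [-2, -1]
m = -1.5, g(m) = 4.875 (+); new bracket [-2, -1.5]
m = -1.75, g(m) = 2.1719 (+); new bracket [-2, -1.75]
m = -1.875, g(m) = 0.2871 (+); new bracket [-2, -1.875]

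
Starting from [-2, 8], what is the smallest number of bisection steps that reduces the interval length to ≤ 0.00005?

18

Width after n steps is 10/2^n. Need 2^n ≥ 10/0.00005 = 200000.
2^17 = 131072 < 200000 ≤ 2^18 = 262144, so n = 18.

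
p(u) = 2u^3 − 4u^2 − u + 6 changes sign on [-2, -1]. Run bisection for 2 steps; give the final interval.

[-1.25, -1]

u = -1.5 gives p = -8.25, negative; keep [-1.5, -1]
u = -1.25 gives p = -2.90625, negative; keep [-1.25, -1]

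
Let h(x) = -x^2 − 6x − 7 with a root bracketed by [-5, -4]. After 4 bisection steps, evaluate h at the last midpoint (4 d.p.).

h(-4.5) = -0.25 < 0, so the root lies in [-4.5, -4]
h(-4.25) = 0.4375 > 0, so the root lies in [-4.5, -4.25]
h(-4.375) = 0.109375 > 0, so the root lies in [-4.5, -4.375]
h(-4.4375) = -0.0664 < 0, so the root lies in [-4.4375, -4.375]

-0.0664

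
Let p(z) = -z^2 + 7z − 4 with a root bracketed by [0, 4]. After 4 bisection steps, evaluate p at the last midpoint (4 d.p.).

midpoint 2: p = 6 > 0 → [0, 2]
midpoint 1: p = 2 > 0 → [0, 1]
midpoint 0.5: p = -0.75 < 0 → [0.5, 1]
midpoint 0.75: p = 0.6875 > 0 → [0.5, 0.75]

0.6875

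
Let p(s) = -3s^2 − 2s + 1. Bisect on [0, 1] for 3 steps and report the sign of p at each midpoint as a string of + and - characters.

-+-

m = 0.5, p(m) = -0.75 (−); new bracket [0, 0.5]
m = 0.25, p(m) = 0.3125 (+); new bracket [0.25, 0.5]
m = 0.375, p(m) = -0.171875 (−); new bracket [0.25, 0.375]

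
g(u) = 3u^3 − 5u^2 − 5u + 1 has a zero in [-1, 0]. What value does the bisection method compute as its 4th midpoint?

g(-0.5) = 1.875 > 0, so the root lies in [-1, -0.5]
g(-0.75) = 0.671875 > 0, so the root lies in [-1, -0.75]
g(-0.875) = -0.462891 < 0, so the root lies in [-0.875, -0.75]
g(-0.8125) = 0.1526 > 0, so the root lies in [-0.875, -0.8125]

-0.8125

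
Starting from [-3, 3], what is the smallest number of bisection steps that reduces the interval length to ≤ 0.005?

Width after n steps is 6/2^n. Need 2^n ≥ 6/0.005 = 1200.
2^10 = 1024 < 1200 ≤ 2^11 = 2048, so n = 11.

11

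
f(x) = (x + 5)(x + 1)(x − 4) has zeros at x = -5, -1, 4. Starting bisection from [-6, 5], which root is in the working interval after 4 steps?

x = -0.5 gives f = -10.125, negative; keep [-0.5, 5]
x = 2.25 gives f = -41.234375, negative; keep [2.25, 5]
x = 3.625 gives f = -14.958984, negative; keep [3.625, 5]
x = 4.3125 gives f = 15.4602, positive; keep [3.625, 4.3125]

4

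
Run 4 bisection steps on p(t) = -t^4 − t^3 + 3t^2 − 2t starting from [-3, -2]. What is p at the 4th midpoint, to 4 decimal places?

t = -2.5 gives p = 0.3125, positive; keep [-3, -2.5]
t = -2.75 gives p = -8.207031, negative; keep [-2.75, -2.5]
t = -2.625 gives p = -3.470947, negative; keep [-2.625, -2.5]
t = -2.5625 gives p = -1.4671, negative; keep [-2.5625, -2.5]

-1.4671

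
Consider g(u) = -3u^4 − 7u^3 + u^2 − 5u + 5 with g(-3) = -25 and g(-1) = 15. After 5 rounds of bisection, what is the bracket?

m = -2, g(m) = 27 (+); new bracket [-3, -2]
m = -2.5, g(m) = 15.9375 (+); new bracket [-3, -2.5]
m = -2.75, g(m) = 0.316406 (+); new bracket [-3, -2.75]
m = -2.875, g(m) = -10.9753 (−); new bracket [-2.875, -2.75]
m = -2.8125, g(m) = -5.0079 (−); new bracket [-2.8125, -2.75]

[-2.8125, -2.75]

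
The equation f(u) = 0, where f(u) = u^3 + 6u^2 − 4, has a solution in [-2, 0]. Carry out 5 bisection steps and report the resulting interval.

[-0.9375, -0.875]

midpoint -1: f = 1 > 0 → [-1, 0]
midpoint -0.5: f = -2.625 < 0 → [-1, -0.5]
midpoint -0.75: f = -1.046875 < 0 → [-1, -0.75]
midpoint -0.875: f = -0.0762 < 0 → [-1, -0.875]
midpoint -0.9375: f = 0.4495 > 0 → [-0.9375, -0.875]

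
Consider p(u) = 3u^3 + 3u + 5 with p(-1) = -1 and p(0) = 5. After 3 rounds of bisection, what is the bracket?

[-1, -0.875]

midpoint -0.5: p = 3.125 > 0 → [-1, -0.5]
midpoint -0.75: p = 1.484375 > 0 → [-1, -0.75]
midpoint -0.875: p = 0.365234 > 0 → [-1, -0.875]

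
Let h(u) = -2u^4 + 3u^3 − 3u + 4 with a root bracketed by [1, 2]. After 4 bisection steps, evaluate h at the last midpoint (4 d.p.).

0.0588

m = 1.5, h(m) = -0.5 (−); new bracket [1, 1.5]
m = 1.25, h(m) = 1.226562 (+); new bracket [1.25, 1.5]
m = 1.375, h(m) = 0.524902 (+); new bracket [1.375, 1.5]
m = 1.4375, h(m) = 0.0588 (+); new bracket [1.4375, 1.5]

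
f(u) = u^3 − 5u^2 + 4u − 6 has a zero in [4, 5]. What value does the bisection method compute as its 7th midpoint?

m = 4.5, f(m) = 1.875 (+); new bracket [4, 4.5]
m = 4.25, f(m) = -2.546875 (−); new bracket [4.25, 4.5]
m = 4.375, f(m) = -0.462891 (−); new bracket [4.375, 4.5]
m = 4.4375, f(m) = 0.6736 (+); new bracket [4.375, 4.4375]
m = 4.40625, f(m) = 0.0973 (+); new bracket [4.375, 4.40625]
m = 4.390625, f(m) = -0.1848 (−); new bracket [4.390625, 4.40625]
m = 4.3984375, f(m) = -0.0442 (−); new bracket [4.3984375, 4.40625]

4.3984375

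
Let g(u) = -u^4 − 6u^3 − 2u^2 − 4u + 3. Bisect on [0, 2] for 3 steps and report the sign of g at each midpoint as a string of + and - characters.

--+

g(1) = -10 < 0, so the root lies in [0, 1]
g(0.5) = -0.3125 < 0, so the root lies in [0, 0.5]
g(0.25) = 1.777344 > 0, so the root lies in [0.25, 0.5]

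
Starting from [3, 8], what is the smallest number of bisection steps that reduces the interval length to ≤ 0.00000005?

27

Width after n steps is 5/2^n. Need 2^n ≥ 5/0.00000005 = 100000000.
2^26 = 67108864 < 100000000 ≤ 2^27 = 134217728, so n = 27.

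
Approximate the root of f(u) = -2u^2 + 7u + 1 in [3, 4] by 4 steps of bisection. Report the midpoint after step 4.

u = 3.5 gives f = 1, positive; keep [3.5, 4]
u = 3.75 gives f = -0.875, negative; keep [3.5, 3.75]
u = 3.625 gives f = 0.09375, positive; keep [3.625, 3.75]
u = 3.6875 gives f = -0.3828, negative; keep [3.625, 3.6875]

3.6875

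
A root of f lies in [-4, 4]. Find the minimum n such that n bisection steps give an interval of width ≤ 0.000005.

Width after n steps is 8/2^n. Need 2^n ≥ 8/0.000005 = 1600000.
2^20 = 1048576 < 1600000 ≤ 2^21 = 2097152, so n = 21.

21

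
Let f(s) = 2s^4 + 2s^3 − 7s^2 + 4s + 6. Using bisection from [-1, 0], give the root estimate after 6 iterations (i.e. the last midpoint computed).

-0.671875

f(-0.5) = 2.125 > 0, so the root lies in [-1, -0.5]
f(-0.75) = -1.148438 < 0, so the root lies in [-0.75, -0.5]
f(-0.625) = 0.58252 > 0, so the root lies in [-0.75, -0.625]
f(-0.6875) = -0.2617 < 0, so the root lies in [-0.6875, -0.625]
f(-0.65625) = 0.166 > 0, so the root lies in [-0.6875, -0.65625]
f(-0.671875) = -0.0464 < 0, so the root lies in [-0.671875, -0.65625]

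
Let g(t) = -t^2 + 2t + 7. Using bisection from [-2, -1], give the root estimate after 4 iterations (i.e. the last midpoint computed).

midpoint -1.5: g = 1.75 > 0 → [-2, -1.5]
midpoint -1.75: g = 0.4375 > 0 → [-2, -1.75]
midpoint -1.875: g = -0.265625 < 0 → [-1.875, -1.75]
midpoint -1.8125: g = 0.0898 > 0 → [-1.875, -1.8125]

-1.8125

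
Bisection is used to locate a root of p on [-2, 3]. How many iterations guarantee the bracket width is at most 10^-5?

Width after n steps is 5/2^n. Need 2^n ≥ 5/10^-5 = 500000.
2^18 = 262144 < 500000 ≤ 2^19 = 524288, so n = 19.

19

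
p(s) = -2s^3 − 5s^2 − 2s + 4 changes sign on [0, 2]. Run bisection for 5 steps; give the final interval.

[0.625, 0.6875]

p(1) = -5 < 0, so the root lies in [0, 1]
p(0.5) = 1.5 > 0, so the root lies in [0.5, 1]
p(0.75) = -1.15625 < 0, so the root lies in [0.5, 0.75]
p(0.625) = 0.3086 > 0, so the root lies in [0.625, 0.75]
p(0.6875) = -0.3882 < 0, so the root lies in [0.625, 0.6875]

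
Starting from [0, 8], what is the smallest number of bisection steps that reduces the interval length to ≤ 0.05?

Width after n steps is 8/2^n. Need 2^n ≥ 8/0.05 = 160.
2^7 = 128 < 160 ≤ 2^8 = 256, so n = 8.

8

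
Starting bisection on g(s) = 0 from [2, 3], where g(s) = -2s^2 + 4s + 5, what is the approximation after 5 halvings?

g(2.5) = 2.5 > 0, so the root lies in [2.5, 3]
g(2.75) = 0.875 > 0, so the root lies in [2.75, 3]
g(2.875) = -0.03125 < 0, so the root lies in [2.75, 2.875]
g(2.8125) = 0.4297 > 0, so the root lies in [2.8125, 2.875]
g(2.84375) = 0.2012 > 0, so the root lies in [2.84375, 2.875]

2.84375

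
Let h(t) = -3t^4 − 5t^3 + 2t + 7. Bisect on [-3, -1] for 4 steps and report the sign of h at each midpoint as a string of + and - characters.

-++-

m = -2, h(m) = -5 (−); new bracket [-2, -1]
m = -1.5, h(m) = 5.6875 (+); new bracket [-2, -1.5]
m = -1.75, h(m) = 2.160156 (+); new bracket [-2, -1.75]
m = -1.875, h(m) = -0.8699 (−); new bracket [-1.875, -1.75]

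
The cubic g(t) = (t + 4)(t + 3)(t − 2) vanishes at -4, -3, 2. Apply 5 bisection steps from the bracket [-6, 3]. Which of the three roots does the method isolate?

2

g(-1.5) = -13.125 < 0, so the root lies in [-1.5, 3]
g(0.75) = -22.265625 < 0, so the root lies in [0.75, 3]
g(1.875) = -3.580078 < 0, so the root lies in [1.875, 3]
g(2.4375) = 15.3142 > 0, so the root lies in [1.875, 2.4375]
g(2.15625) = 4.9599 > 0, so the root lies in [1.875, 2.15625]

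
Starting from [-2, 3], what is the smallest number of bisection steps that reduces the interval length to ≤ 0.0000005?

24

Width after n steps is 5/2^n. Need 2^n ≥ 5/0.0000005 = 10000000.
2^23 = 8388608 < 10000000 ≤ 2^24 = 16777216, so n = 24.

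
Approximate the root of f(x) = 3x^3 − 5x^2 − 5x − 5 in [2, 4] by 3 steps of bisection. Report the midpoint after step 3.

2.75

x = 3 gives f = 16, positive; keep [2, 3]
x = 2.5 gives f = -1.875, negative; keep [2.5, 3]
x = 2.75 gives f = 5.828125, positive; keep [2.5, 2.75]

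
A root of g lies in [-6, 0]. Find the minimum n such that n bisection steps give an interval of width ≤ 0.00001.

Width after n steps is 6/2^n. Need 2^n ≥ 6/0.00001 = 600000.
2^19 = 524288 < 600000 ≤ 2^20 = 1048576, so n = 20.

20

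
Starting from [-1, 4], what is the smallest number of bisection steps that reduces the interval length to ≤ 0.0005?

Width after n steps is 5/2^n. Need 2^n ≥ 5/0.0005 = 10000.
2^13 = 8192 < 10000 ≤ 2^14 = 16384, so n = 14.

14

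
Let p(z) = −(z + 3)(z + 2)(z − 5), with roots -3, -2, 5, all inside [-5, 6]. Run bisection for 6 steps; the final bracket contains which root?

p(0.5) = 39.375 > 0, so the root lies in [0.5, 6]
p(3.25) = 57.421875 > 0, so the root lies in [3.25, 6]
p(4.625) = 18.943359 > 0, so the root lies in [4.625, 6]
p(5.3125) = -18.9954 < 0, so the root lies in [4.625, 5.3125]
p(4.96875) = 1.7354 > 0, so the root lies in [4.96875, 5.3125]
p(5.140625) = -8.1744 < 0, so the root lies in [4.96875, 5.140625]

5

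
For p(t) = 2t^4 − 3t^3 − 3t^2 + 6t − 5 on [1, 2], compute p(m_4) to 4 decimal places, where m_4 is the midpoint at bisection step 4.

midpoint 1.5: p = -2.75 < 0 → [1.5, 2]
midpoint 1.75: p = -1.007812 < 0 → [1.75, 2]
midpoint 1.875: p = 0.646973 > 0 → [1.75, 1.875]
midpoint 1.8125: p = -0.259 < 0 → [1.8125, 1.875]

-0.2590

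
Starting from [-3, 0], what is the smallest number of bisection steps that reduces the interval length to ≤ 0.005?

Width after n steps is 3/2^n. Need 2^n ≥ 3/0.005 = 600.
2^9 = 512 < 600 ≤ 2^10 = 1024, so n = 10.

10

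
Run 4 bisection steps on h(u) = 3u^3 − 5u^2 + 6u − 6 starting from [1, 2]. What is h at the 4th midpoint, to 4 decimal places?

0.0447

u = 1.5 gives h = 1.875, positive; keep [1, 1.5]
u = 1.25 gives h = -0.453125, negative; keep [1.25, 1.5]
u = 1.375 gives h = 0.595703, positive; keep [1.25, 1.375]
u = 1.3125 gives h = 0.0447, positive; keep [1.25, 1.3125]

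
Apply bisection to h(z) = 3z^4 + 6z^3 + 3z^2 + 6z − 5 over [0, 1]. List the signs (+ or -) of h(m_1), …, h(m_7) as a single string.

h(0.5) = -0.3125 < 0, so the root lies in [0.5, 1]
h(0.75) = 4.667969 > 0, so the root lies in [0.5, 0.75]
h(0.625) = 1.844482 > 0, so the root lies in [0.5, 0.625]
h(0.5625) = 0.6924 > 0, so the root lies in [0.5, 0.5625]
h(0.53125) = 0.1727 > 0, so the root lies in [0.5, 0.53125]
h(0.515625) = -0.0741 < 0, so the root lies in [0.515625, 0.53125]
h(0.5234375) = 0.0483 > 0, so the root lies in [0.515625, 0.5234375]

-++++-+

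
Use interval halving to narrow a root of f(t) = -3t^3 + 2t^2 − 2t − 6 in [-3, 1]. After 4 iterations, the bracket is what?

[-1, -0.75]

f(-1) = 1 > 0, so the root lies in [-1, 1]
f(0) = -6 < 0, so the root lies in [-1, 0]
f(-0.5) = -4.125 < 0, so the root lies in [-1, -0.5]
f(-0.75) = -2.1094 < 0, so the root lies in [-1, -0.75]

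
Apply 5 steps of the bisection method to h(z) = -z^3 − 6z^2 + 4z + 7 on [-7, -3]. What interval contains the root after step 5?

[-6.5, -6.375]

h(-5) = -38 < 0, so the root lies in [-7, -5]
h(-6) = -17 < 0, so the root lies in [-7, -6]
h(-6.5) = 2.125 > 0, so the root lies in [-6.5, -6]
h(-6.25) = -8.2344 < 0, so the root lies in [-6.5, -6.25]
h(-6.375) = -3.2598 < 0, so the root lies in [-6.5, -6.375]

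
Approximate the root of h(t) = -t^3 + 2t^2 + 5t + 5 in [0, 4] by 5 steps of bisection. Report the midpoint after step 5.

midpoint 2: h = 15 > 0 → [2, 4]
midpoint 3: h = 11 > 0 → [3, 4]
midpoint 3.5: h = 4.125 > 0 → [3.5, 4]
midpoint 3.75: h = -0.8594 < 0 → [3.5, 3.75]
midpoint 3.625: h = 1.7715 > 0 → [3.625, 3.75]

3.625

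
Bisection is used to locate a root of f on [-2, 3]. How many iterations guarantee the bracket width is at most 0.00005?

Width after n steps is 5/2^n. Need 2^n ≥ 5/0.00005 = 100000.
2^16 = 65536 < 100000 ≤ 2^17 = 131072, so n = 17.

17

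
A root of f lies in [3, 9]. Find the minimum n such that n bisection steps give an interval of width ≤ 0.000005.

Width after n steps is 6/2^n. Need 2^n ≥ 6/0.000005 = 1200000.
2^20 = 1048576 < 1200000 ≤ 2^21 = 2097152, so n = 21.

21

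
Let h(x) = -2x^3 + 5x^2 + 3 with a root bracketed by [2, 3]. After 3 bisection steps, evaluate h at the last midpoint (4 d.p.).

h(2.5) = 3 > 0, so the root lies in [2.5, 3]
h(2.75) = -0.78125 < 0, so the root lies in [2.5, 2.75]
h(2.625) = 1.277344 > 0, so the root lies in [2.625, 2.75]

1.2773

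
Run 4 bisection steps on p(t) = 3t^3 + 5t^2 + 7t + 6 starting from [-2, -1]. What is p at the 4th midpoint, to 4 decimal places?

-0.2854

t = -1.5 gives p = -3.375, negative; keep [-1.5, -1]
t = -1.25 gives p = -0.796875, negative; keep [-1.25, -1]
t = -1.125 gives p = 0.181641, positive; keep [-1.25, -1.125]
t = -1.1875 gives p = -0.2854, negative; keep [-1.1875, -1.125]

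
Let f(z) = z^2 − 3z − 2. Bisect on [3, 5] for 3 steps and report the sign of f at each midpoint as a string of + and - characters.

+-+

m = 4, f(m) = 2 (+); new bracket [3, 4]
m = 3.5, f(m) = -0.25 (−); new bracket [3.5, 4]
m = 3.75, f(m) = 0.8125 (+); new bracket [3.5, 3.75]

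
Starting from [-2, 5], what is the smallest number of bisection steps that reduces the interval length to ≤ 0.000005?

21

Width after n steps is 7/2^n. Need 2^n ≥ 7/0.000005 = 1400000.
2^20 = 1048576 < 1400000 ≤ 2^21 = 2097152, so n = 21.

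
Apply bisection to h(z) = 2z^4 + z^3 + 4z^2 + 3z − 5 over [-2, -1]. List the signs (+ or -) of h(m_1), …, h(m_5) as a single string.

midpoint -1.5: h = 6.25 > 0 → [-1.5, -1]
midpoint -1.25: h = 0.429688 > 0 → [-1.25, -1]
midpoint -1.125: h = -1.532715 < 0 → [-1.25, -1.125]
midpoint -1.1875: h = -0.6194 < 0 → [-1.25, -1.1875]
midpoint -1.21875: h = -0.1126 < 0 → [-1.25, -1.21875]

++---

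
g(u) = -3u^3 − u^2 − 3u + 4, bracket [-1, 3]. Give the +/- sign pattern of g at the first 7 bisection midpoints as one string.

-++-+++

u = 1 gives g = -3, negative; keep [-1, 1]
u = 0 gives g = 4, positive; keep [0, 1]
u = 0.5 gives g = 1.875, positive; keep [0.5, 1]
u = 0.75 gives g = -0.0781, negative; keep [0.5, 0.75]
u = 0.625 gives g = 1.002, positive; keep [0.625, 0.75]
u = 0.6875 gives g = 0.49, positive; keep [0.6875, 0.75]
u = 0.71875 gives g = 0.2132, positive; keep [0.71875, 0.75]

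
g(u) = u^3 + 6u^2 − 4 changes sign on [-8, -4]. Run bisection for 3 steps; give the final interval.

[-6, -5.5]

u = -6 gives g = -4, negative; keep [-6, -4]
u = -5 gives g = 21, positive; keep [-6, -5]
u = -5.5 gives g = 11.125, positive; keep [-6, -5.5]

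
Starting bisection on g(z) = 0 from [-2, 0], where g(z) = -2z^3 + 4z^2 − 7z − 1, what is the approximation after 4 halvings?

-0.125

g(-1) = 12 > 0, so the root lies in [-1, 0]
g(-0.5) = 3.75 > 0, so the root lies in [-0.5, 0]
g(-0.25) = 1.03125 > 0, so the root lies in [-0.25, 0]
g(-0.125) = -0.0586 < 0, so the root lies in [-0.25, -0.125]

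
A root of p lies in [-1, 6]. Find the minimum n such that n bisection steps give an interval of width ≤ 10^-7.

27

Width after n steps is 7/2^n. Need 2^n ≥ 7/10^-7 = 70000000.
2^26 = 67108864 < 70000000 ≤ 2^27 = 134217728, so n = 27.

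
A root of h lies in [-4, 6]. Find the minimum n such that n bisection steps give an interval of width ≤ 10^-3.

Width after n steps is 10/2^n. Need 2^n ≥ 10/10^-3 = 10000.
2^13 = 8192 < 10000 ≤ 2^14 = 16384, so n = 14.

14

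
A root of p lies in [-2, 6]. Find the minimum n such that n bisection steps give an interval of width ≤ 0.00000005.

Width after n steps is 8/2^n. Need 2^n ≥ 8/0.00000005 = 160000000.
2^27 = 134217728 < 160000000 ≤ 2^28 = 268435456, so n = 28.

28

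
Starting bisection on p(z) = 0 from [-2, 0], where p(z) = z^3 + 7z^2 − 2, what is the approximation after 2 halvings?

z = -1 gives p = 4, positive; keep [-1, 0]
z = -0.5 gives p = -0.375, negative; keep [-1, -0.5]

-0.5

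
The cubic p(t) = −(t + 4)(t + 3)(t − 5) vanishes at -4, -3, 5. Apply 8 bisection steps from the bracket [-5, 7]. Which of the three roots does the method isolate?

midpoint 1: p = 80 > 0 → [1, 7]
midpoint 4: p = 56 > 0 → [4, 7]
midpoint 5.5: p = -40.375 < 0 → [4, 5.5]
midpoint 4.75: p = 16.9531 > 0 → [4.75, 5.5]
midpoint 5.125: p = -9.2676 < 0 → [4.75, 5.125]
midpoint 4.9375: p = 4.4338 > 0 → [4.9375, 5.125]
midpoint 5.03125: p = -2.2666 < 0 → [4.9375, 5.03125]
midpoint 4.984375: p = 1.1209 > 0 → [4.984375, 5.03125]

5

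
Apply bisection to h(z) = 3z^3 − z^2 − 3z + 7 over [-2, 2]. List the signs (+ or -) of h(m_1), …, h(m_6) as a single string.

++-+++

z = 0 gives h = 7, positive; keep [-2, 0]
z = -1 gives h = 6, positive; keep [-2, -1]
z = -1.5 gives h = -0.875, negative; keep [-1.5, -1]
z = -1.25 gives h = 3.3281, positive; keep [-1.5, -1.25]
z = -1.375 gives h = 1.4355, positive; keep [-1.5, -1.375]
z = -1.4375 gives h = 0.3347, positive; keep [-1.5, -1.4375]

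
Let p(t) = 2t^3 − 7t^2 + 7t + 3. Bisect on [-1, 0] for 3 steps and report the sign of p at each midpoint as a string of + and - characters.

-+-

t = -0.5 gives p = -2.5, negative; keep [-0.5, 0]
t = -0.25 gives p = 0.78125, positive; keep [-0.5, -0.25]
t = -0.375 gives p = -0.714844, negative; keep [-0.375, -0.25]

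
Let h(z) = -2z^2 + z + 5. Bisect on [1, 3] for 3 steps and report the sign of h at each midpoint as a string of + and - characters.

h(2) = -1 < 0, so the root lies in [1, 2]
h(1.5) = 2 > 0, so the root lies in [1.5, 2]
h(1.75) = 0.625 > 0, so the root lies in [1.75, 2]

-++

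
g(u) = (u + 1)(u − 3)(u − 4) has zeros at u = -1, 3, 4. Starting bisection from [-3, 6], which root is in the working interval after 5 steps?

midpoint 1.5: g = 9.375 > 0 → [-3, 1.5]
midpoint -0.75: g = 4.453125 > 0 → [-3, -0.75]
midpoint -1.875: g = -25.060547 < 0 → [-1.875, -0.75]
midpoint -1.3125: g = -7.1594 < 0 → [-1.3125, -0.75]
midpoint -1.03125: g = -0.6338 < 0 → [-1.03125, -0.75]

-1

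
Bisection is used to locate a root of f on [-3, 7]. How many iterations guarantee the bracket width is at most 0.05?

Width after n steps is 10/2^n. Need 2^n ≥ 10/0.05 = 200.
2^7 = 128 < 200 ≤ 2^8 = 256, so n = 8.

8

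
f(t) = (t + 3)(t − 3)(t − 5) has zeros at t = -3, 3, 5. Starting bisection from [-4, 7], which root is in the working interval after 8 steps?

-3

t = 1.5 gives f = 23.625, positive; keep [-4, 1.5]
t = -1.25 gives f = 46.484375, positive; keep [-4, -1.25]
t = -2.625 gives f = 16.083984, positive; keep [-4, -2.625]
t = -3.3125 gives f = -16.3977, negative; keep [-3.3125, -2.625]
t = -2.96875 gives f = 1.4864, positive; keep [-3.3125, -2.96875]
t = -3.140625 gives f = -7.0296, negative; keep [-3.140625, -2.96875]
t = -3.0546875 gives f = -2.667, negative; keep [-3.0546875, -2.96875]
t = -3.01171875 gives f = -0.5644, negative; keep [-3.01171875, -2.96875]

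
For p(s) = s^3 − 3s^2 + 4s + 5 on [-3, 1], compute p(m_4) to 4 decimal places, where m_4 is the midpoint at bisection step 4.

midpoint -1: p = -3 < 0 → [-1, 1]
midpoint 0: p = 5 > 0 → [-1, 0]
midpoint -0.5: p = 2.125 > 0 → [-1, -0.5]
midpoint -0.75: p = -0.1094 < 0 → [-0.75, -0.5]

-0.1094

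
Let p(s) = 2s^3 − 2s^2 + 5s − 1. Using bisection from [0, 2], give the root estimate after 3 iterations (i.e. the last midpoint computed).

0.25

s = 1 gives p = 4, positive; keep [0, 1]
s = 0.5 gives p = 1.25, positive; keep [0, 0.5]
s = 0.25 gives p = 0.15625, positive; keep [0, 0.25]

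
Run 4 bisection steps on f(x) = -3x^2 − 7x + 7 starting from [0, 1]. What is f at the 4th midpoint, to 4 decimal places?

m = 0.5, f(m) = 2.75 (+); new bracket [0.5, 1]
m = 0.75, f(m) = 0.0625 (+); new bracket [0.75, 1]
m = 0.875, f(m) = -1.421875 (−); new bracket [0.75, 0.875]
m = 0.8125, f(m) = -0.668 (−); new bracket [0.75, 0.8125]

-0.6680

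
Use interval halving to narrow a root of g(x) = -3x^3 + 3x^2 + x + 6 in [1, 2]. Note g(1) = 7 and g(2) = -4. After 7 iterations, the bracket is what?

x = 1.5 gives g = 4.125, positive; keep [1.5, 2]
x = 1.75 gives g = 0.859375, positive; keep [1.75, 2]
x = 1.875 gives g = -1.353516, negative; keep [1.75, 1.875]
x = 1.8125 gives g = -0.1951, negative; keep [1.75, 1.8125]
x = 1.78125 gives g = 0.3449, positive; keep [1.78125, 1.8125]
x = 1.796875 gives g = 0.0781, positive; keep [1.796875, 1.8125]
x = 1.8046875 gives g = -0.0577, negative; keep [1.796875, 1.8046875]

[1.796875, 1.8046875]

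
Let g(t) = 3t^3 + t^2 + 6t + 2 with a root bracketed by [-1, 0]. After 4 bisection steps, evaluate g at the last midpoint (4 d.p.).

0.1311

g(-0.5) = -1.125 < 0, so the root lies in [-0.5, 0]
g(-0.25) = 0.515625 > 0, so the root lies in [-0.5, -0.25]
g(-0.375) = -0.267578 < 0, so the root lies in [-0.375, -0.25]
g(-0.3125) = 0.1311 > 0, so the root lies in [-0.375, -0.3125]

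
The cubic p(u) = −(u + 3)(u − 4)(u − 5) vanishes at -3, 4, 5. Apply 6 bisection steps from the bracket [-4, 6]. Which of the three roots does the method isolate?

-3

midpoint 1: p = -48 < 0 → [-4, 1]
midpoint -1.5: p = -53.625 < 0 → [-4, -1.5]
midpoint -2.75: p = -13.078125 < 0 → [-4, -2.75]
midpoint -3.375: p = 23.1621 > 0 → [-3.375, -2.75]
midpoint -3.0625: p = 3.5588 > 0 → [-3.0625, -2.75]
midpoint -2.90625: p = -5.119 < 0 → [-3.0625, -2.90625]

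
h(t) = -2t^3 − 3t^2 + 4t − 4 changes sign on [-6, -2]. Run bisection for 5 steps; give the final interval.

[-2.625, -2.5]

t = -4 gives h = 60, positive; keep [-4, -2]
t = -3 gives h = 11, positive; keep [-3, -2]
t = -2.5 gives h = -1.5, negative; keep [-3, -2.5]
t = -2.75 gives h = 3.9062, positive; keep [-2.75, -2.5]
t = -2.625 gives h = 1.0039, positive; keep [-2.625, -2.5]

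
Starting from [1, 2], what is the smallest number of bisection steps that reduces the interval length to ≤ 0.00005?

15

Width after n steps is 1/2^n. Need 2^n ≥ 1/0.00005 = 20000.
2^14 = 16384 < 20000 ≤ 2^15 = 32768, so n = 15.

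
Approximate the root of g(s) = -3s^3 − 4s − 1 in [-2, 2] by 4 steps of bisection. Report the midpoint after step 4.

-0.25

midpoint 0: g = -1 < 0 → [-2, 0]
midpoint -1: g = 6 > 0 → [-1, 0]
midpoint -0.5: g = 1.375 > 0 → [-0.5, 0]
midpoint -0.25: g = 0.0469 > 0 → [-0.25, 0]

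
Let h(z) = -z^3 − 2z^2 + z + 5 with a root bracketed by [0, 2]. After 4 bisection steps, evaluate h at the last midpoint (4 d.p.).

h(1) = 3 > 0, so the root lies in [1, 2]
h(1.5) = -1.375 < 0, so the root lies in [1, 1.5]
h(1.25) = 1.171875 > 0, so the root lies in [1.25, 1.5]
h(1.375) = -0.0059 < 0, so the root lies in [1.25, 1.375]

-0.0059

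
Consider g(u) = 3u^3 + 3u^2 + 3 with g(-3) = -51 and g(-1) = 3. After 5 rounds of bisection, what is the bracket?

[-1.5, -1.4375]

midpoint -2: g = -9 < 0 → [-2, -1]
midpoint -1.5: g = -0.375 < 0 → [-1.5, -1]
midpoint -1.25: g = 1.828125 > 0 → [-1.5, -1.25]
midpoint -1.375: g = 0.873 > 0 → [-1.5, -1.375]
midpoint -1.4375: g = 0.2878 > 0 → [-1.5, -1.4375]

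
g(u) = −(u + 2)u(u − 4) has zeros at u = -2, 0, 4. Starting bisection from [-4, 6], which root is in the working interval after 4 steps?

g(1) = 9 > 0, so the root lies in [1, 6]
g(3.5) = 9.625 > 0, so the root lies in [3.5, 6]
g(4.75) = -24.046875 < 0, so the root lies in [3.5, 4.75]
g(4.125) = -3.1582 < 0, so the root lies in [3.5, 4.125]

4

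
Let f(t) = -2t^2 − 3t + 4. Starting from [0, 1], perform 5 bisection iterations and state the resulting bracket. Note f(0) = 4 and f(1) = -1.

t = 0.5 gives f = 2, positive; keep [0.5, 1]
t = 0.75 gives f = 0.625, positive; keep [0.75, 1]
t = 0.875 gives f = -0.15625, negative; keep [0.75, 0.875]
t = 0.8125 gives f = 0.2422, positive; keep [0.8125, 0.875]
t = 0.84375 gives f = 0.0449, positive; keep [0.84375, 0.875]

[0.84375, 0.875]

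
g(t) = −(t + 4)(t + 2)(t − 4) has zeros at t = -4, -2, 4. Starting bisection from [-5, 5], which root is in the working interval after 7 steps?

4

m = 0, g(m) = 32 (+); new bracket [0, 5]
m = 2.5, g(m) = 43.875 (+); new bracket [2.5, 5]
m = 3.75, g(m) = 11.140625 (+); new bracket [3.75, 5]
m = 4.375, g(m) = -20.0215 (−); new bracket [3.75, 4.375]
m = 4.0625, g(m) = -3.0549 (−); new bracket [3.75, 4.0625]
m = 3.90625, g(m) = 4.3778 (+); new bracket [3.90625, 4.0625]
m = 3.984375, g(m) = 0.7466 (+); new bracket [3.984375, 4.0625]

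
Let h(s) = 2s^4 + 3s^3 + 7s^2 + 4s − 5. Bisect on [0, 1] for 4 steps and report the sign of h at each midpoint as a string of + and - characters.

s = 0.5 gives h = -0.75, negative; keep [0.5, 1]
s = 0.75 gives h = 3.835938, positive; keep [0.5, 0.75]
s = 0.625 gives h = 1.271973, positive; keep [0.5, 0.625]
s = 0.5625 gives h = 0.199, positive; keep [0.5, 0.5625]

-+++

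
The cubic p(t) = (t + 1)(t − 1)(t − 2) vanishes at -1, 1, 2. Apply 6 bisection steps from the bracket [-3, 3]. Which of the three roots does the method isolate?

t = 0 gives p = 2, positive; keep [-3, 0]
t = -1.5 gives p = -4.375, negative; keep [-1.5, 0]
t = -0.75 gives p = 1.203125, positive; keep [-1.5, -0.75]
t = -1.125 gives p = -0.8301, negative; keep [-1.125, -0.75]
t = -0.9375 gives p = 0.3557, positive; keep [-1.125, -0.9375]
t = -1.03125 gives p = -0.1924, negative; keep [-1.03125, -0.9375]

-1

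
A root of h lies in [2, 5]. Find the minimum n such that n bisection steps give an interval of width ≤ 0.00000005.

Width after n steps is 3/2^n. Need 2^n ≥ 3/0.00000005 = 60000000.
2^25 = 33554432 < 60000000 ≤ 2^26 = 67108864, so n = 26.

26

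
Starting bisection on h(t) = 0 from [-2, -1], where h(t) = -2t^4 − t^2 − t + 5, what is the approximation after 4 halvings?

-1.1875

midpoint -1.5: h = -5.875 < 0 → [-1.5, -1]
midpoint -1.25: h = -0.195312 < 0 → [-1.25, -1]
midpoint -1.125: h = 1.655762 > 0 → [-1.25, -1.125]
midpoint -1.1875: h = 0.8003 > 0 → [-1.25, -1.1875]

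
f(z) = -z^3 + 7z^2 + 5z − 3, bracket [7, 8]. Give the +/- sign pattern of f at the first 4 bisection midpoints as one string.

midpoint 7.5: f = 6.375 > 0 → [7.5, 8]
midpoint 7.75: f = -9.296875 < 0 → [7.5, 7.75]
midpoint 7.625: f = -1.212891 < 0 → [7.5, 7.625]
midpoint 7.5625: f = 2.6423 > 0 → [7.5625, 7.625]

+--+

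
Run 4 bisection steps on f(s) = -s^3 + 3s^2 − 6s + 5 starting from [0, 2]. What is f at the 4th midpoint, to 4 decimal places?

-0.1777

f(1) = 1 > 0, so the root lies in [1, 2]
f(1.5) = -0.625 < 0, so the root lies in [1, 1.5]
f(1.25) = 0.234375 > 0, so the root lies in [1.25, 1.5]
f(1.375) = -0.1777 < 0, so the root lies in [1.25, 1.375]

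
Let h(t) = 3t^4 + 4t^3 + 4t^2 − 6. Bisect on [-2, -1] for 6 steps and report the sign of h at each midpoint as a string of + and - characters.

+-+++-

midpoint -1.5: h = 4.6875 > 0 → [-1.5, -1]
midpoint -1.25: h = -0.238281 < 0 → [-1.5, -1.25]
midpoint -1.375: h = 1.887451 > 0 → [-1.375, -1.25]
midpoint -1.3125: h = 0.7493 > 0 → [-1.3125, -1.25]
midpoint -1.28125: h = 0.2378 > 0 → [-1.28125, -1.25]
midpoint -1.265625: h = -0.0046 < 0 → [-1.28125, -1.265625]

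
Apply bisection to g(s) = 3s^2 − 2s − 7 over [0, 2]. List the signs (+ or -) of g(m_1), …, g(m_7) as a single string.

g(1) = -6 < 0, so the root lies in [1, 2]
g(1.5) = -3.25 < 0, so the root lies in [1.5, 2]
g(1.75) = -1.3125 < 0, so the root lies in [1.75, 2]
g(1.875) = -0.2031 < 0, so the root lies in [1.875, 2]
g(1.9375) = 0.3867 > 0, so the root lies in [1.875, 1.9375]
g(1.90625) = 0.0889 > 0, so the root lies in [1.875, 1.90625]
g(1.890625) = -0.0579 < 0, so the root lies in [1.890625, 1.90625]

----++-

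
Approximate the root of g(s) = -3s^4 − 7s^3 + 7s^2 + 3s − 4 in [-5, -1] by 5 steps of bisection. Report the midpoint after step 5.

-2.875

g(-3) = -4 < 0, so the root lies in [-3, -1]
g(-2) = 26 > 0, so the root lies in [-3, -2]
g(-2.5) = 24.4375 > 0, so the root lies in [-3, -2.5]
g(-2.75) = 14.6914 > 0, so the root lies in [-3, -2.75]
g(-2.875) = 6.6184 > 0, so the root lies in [-3, -2.875]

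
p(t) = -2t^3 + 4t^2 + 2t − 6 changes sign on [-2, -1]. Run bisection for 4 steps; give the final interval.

[-1.1875, -1.125]

p(-1.5) = 6.75 > 0, so the root lies in [-1.5, -1]
p(-1.25) = 1.65625 > 0, so the root lies in [-1.25, -1]
p(-1.125) = -0.339844 < 0, so the root lies in [-1.25, -1.125]
p(-1.1875) = 0.6147 > 0, so the root lies in [-1.1875, -1.125]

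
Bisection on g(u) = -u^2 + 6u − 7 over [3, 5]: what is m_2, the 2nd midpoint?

midpoint 4: g = 1 > 0 → [4, 5]
midpoint 4.5: g = -0.25 < 0 → [4, 4.5]

4.5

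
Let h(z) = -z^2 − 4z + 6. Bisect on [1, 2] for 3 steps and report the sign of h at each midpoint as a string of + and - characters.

--+

midpoint 1.5: h = -2.25 < 0 → [1, 1.5]
midpoint 1.25: h = -0.5625 < 0 → [1, 1.25]
midpoint 1.125: h = 0.234375 > 0 → [1.125, 1.25]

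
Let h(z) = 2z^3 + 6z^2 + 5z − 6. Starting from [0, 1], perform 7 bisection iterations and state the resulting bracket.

m = 0.5, h(m) = -1.75 (−); new bracket [0.5, 1]
m = 0.75, h(m) = 1.96875 (+); new bracket [0.5, 0.75]
m = 0.625, h(m) = -0.042969 (−); new bracket [0.625, 0.75]
m = 0.6875, h(m) = 0.9233 (+); new bracket [0.625, 0.6875]
m = 0.65625, h(m) = 0.4305 (+); new bracket [0.625, 0.65625]
m = 0.640625, h(m) = 0.1914 (+); new bracket [0.625, 0.640625]
m = 0.6328125, h(m) = 0.0736 (+); new bracket [0.625, 0.6328125]

[0.625, 0.6328125]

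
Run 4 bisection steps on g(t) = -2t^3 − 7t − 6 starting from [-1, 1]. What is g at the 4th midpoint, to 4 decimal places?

-1.1367

t = 0 gives g = -6, negative; keep [-1, 0]
t = -0.5 gives g = -2.25, negative; keep [-1, -0.5]
t = -0.75 gives g = 0.09375, positive; keep [-0.75, -0.5]
t = -0.625 gives g = -1.1367, negative; keep [-0.75, -0.625]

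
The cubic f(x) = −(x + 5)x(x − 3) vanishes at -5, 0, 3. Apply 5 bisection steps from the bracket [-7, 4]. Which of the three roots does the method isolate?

m = -1.5, f(m) = -23.625 (−); new bracket [-7, -1.5]
m = -4.25, f(m) = -23.109375 (−); new bracket [-7, -4.25]
m = -5.625, f(m) = 30.322266 (+); new bracket [-5.625, -4.25]
m = -4.9375, f(m) = -2.4495 (−); new bracket [-5.625, -4.9375]
m = -5.28125, f(m) = 12.3006 (+); new bracket [-5.28125, -4.9375]

-5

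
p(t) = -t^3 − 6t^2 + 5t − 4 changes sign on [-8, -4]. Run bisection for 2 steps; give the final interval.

t = -6 gives p = -34, negative; keep [-8, -6]
t = -7 gives p = 10, positive; keep [-7, -6]

[-7, -6]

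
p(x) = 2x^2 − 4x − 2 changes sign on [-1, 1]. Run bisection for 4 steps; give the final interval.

[-0.5, -0.375]

p(0) = -2 < 0, so the root lies in [-1, 0]
p(-0.5) = 0.5 > 0, so the root lies in [-0.5, 0]
p(-0.25) = -0.875 < 0, so the root lies in [-0.5, -0.25]
p(-0.375) = -0.2188 < 0, so the root lies in [-0.5, -0.375]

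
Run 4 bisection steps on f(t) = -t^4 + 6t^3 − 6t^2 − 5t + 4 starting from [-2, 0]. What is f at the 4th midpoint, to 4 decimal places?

-0.8245

f(-1) = -4 < 0, so the root lies in [-1, 0]
f(-0.5) = 4.1875 > 0, so the root lies in [-1, -0.5]
f(-0.75) = 1.527344 > 0, so the root lies in [-1, -0.75]
f(-0.875) = -0.8245 < 0, so the root lies in [-0.875, -0.75]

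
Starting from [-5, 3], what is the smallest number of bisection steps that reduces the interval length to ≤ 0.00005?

Width after n steps is 8/2^n. Need 2^n ≥ 8/0.00005 = 160000.
2^17 = 131072 < 160000 ≤ 2^18 = 262144, so n = 18.

18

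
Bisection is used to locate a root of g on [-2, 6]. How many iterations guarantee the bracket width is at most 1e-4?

Width after n steps is 8/2^n. Need 2^n ≥ 8/1e-4 = 80000.
2^16 = 65536 < 80000 ≤ 2^17 = 131072, so n = 17.

17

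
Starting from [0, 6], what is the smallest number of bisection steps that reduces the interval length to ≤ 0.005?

11

Width after n steps is 6/2^n. Need 2^n ≥ 6/0.005 = 1200.
2^10 = 1024 < 1200 ≤ 2^11 = 2048, so n = 11.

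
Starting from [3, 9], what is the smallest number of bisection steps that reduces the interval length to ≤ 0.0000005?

24

Width after n steps is 6/2^n. Need 2^n ≥ 6/0.0000005 = 12000000.
2^23 = 8388608 < 12000000 ≤ 2^24 = 16777216, so n = 24.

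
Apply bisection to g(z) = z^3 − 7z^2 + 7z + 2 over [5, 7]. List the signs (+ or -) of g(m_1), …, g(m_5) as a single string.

+-+--

g(6) = 8 > 0, so the root lies in [5, 6]
g(5.5) = -4.875 < 0, so the root lies in [5.5, 6]
g(5.75) = 0.921875 > 0, so the root lies in [5.5, 5.75]
g(5.625) = -2.1309 < 0, so the root lies in [5.625, 5.75]
g(5.6875) = -0.6438 < 0, so the root lies in [5.6875, 5.75]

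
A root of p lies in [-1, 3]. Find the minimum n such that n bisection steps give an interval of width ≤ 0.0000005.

23

Width after n steps is 4/2^n. Need 2^n ≥ 4/0.0000005 = 8000000.
2^22 = 4194304 < 8000000 ≤ 2^23 = 8388608, so n = 23.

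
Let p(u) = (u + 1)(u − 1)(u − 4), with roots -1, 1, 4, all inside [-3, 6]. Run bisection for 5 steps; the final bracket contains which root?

4

midpoint 1.5: p = -3.125 < 0 → [1.5, 6]
midpoint 3.75: p = -3.265625 < 0 → [3.75, 6]
midpoint 4.875: p = 19.919922 > 0 → [3.75, 4.875]
midpoint 4.3125: p = 5.4993 > 0 → [3.75, 4.3125]
midpoint 4.03125: p = 0.4766 > 0 → [3.75, 4.03125]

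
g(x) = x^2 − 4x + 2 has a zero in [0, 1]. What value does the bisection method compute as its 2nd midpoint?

m = 0.5, g(m) = 0.25 (+); new bracket [0.5, 1]
m = 0.75, g(m) = -0.4375 (−); new bracket [0.5, 0.75]

0.75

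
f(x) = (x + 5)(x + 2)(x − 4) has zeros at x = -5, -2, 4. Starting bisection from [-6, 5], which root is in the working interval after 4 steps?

x = -0.5 gives f = -30.375, negative; keep [-0.5, 5]
x = 2.25 gives f = -53.921875, negative; keep [2.25, 5]
x = 3.625 gives f = -18.193359, negative; keep [3.625, 5]
x = 4.3125 gives f = 18.3704, positive; keep [3.625, 4.3125]

4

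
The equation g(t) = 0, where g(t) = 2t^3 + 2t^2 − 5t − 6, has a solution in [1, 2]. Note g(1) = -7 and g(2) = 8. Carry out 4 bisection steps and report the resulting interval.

midpoint 1.5: g = -2.25 < 0 → [1.5, 2]
midpoint 1.75: g = 2.09375 > 0 → [1.5, 1.75]
midpoint 1.625: g = -0.261719 < 0 → [1.625, 1.75]
midpoint 1.6875: g = 0.8687 > 0 → [1.625, 1.6875]

[1.625, 1.6875]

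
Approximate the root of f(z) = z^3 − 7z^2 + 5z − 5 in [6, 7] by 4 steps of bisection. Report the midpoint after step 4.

6.3125

m = 6.5, f(m) = 6.375 (+); new bracket [6, 6.5]
m = 6.25, f(m) = -3.046875 (−); new bracket [6.25, 6.5]
m = 6.375, f(m) = 1.474609 (+); new bracket [6.25, 6.375]
m = 6.3125, f(m) = -0.8328 (−); new bracket [6.3125, 6.375]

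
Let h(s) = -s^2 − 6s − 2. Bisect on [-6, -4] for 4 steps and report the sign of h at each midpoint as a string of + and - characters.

++-+

m = -5, h(m) = 3 (+); new bracket [-6, -5]
m = -5.5, h(m) = 0.75 (+); new bracket [-6, -5.5]
m = -5.75, h(m) = -0.5625 (−); new bracket [-5.75, -5.5]
m = -5.625, h(m) = 0.1094 (+); new bracket [-5.75, -5.625]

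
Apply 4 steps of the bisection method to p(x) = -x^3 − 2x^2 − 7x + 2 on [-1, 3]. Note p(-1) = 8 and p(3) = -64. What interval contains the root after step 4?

midpoint 1: p = -8 < 0 → [-1, 1]
midpoint 0: p = 2 > 0 → [0, 1]
midpoint 0.5: p = -2.125 < 0 → [0, 0.5]
midpoint 0.25: p = 0.1094 > 0 → [0.25, 0.5]

[0.25, 0.5]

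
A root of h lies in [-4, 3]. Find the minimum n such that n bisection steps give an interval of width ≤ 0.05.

Width after n steps is 7/2^n. Need 2^n ≥ 7/0.05 = 140.
2^7 = 128 < 140 ≤ 2^8 = 256, so n = 8.

8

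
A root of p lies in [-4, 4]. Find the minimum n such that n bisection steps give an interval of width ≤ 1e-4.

17

Width after n steps is 8/2^n. Need 2^n ≥ 8/1e-4 = 80000.
2^16 = 65536 < 80000 ≤ 2^17 = 131072, so n = 17.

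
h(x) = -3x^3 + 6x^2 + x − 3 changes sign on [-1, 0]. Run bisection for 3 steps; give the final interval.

[-0.75, -0.625]

m = -0.5, h(m) = -1.625 (−); new bracket [-1, -0.5]
m = -0.75, h(m) = 0.890625 (+); new bracket [-0.75, -0.5]
m = -0.625, h(m) = -0.548828 (−); new bracket [-0.75, -0.625]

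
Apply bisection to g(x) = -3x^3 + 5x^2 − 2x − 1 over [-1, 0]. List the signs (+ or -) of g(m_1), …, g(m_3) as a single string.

+-+

midpoint -0.5: g = 1.625 > 0 → [-0.5, 0]
midpoint -0.25: g = -0.140625 < 0 → [-0.5, -0.25]
midpoint -0.375: g = 0.611328 > 0 → [-0.375, -0.25]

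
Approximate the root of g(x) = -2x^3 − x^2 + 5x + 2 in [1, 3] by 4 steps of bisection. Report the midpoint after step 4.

1.625

g(2) = -8 < 0, so the root lies in [1, 2]
g(1.5) = 0.5 > 0, so the root lies in [1.5, 2]
g(1.75) = -3.03125 < 0, so the root lies in [1.5, 1.75]
g(1.625) = -1.0977 < 0, so the root lies in [1.5, 1.625]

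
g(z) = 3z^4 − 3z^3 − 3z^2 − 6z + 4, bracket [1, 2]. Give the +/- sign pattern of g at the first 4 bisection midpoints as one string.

---+

g(1.5) = -6.6875 < 0, so the root lies in [1.5, 2]
g(1.75) = -3.628906 < 0, so the root lies in [1.75, 2]
g(1.875) = -0.493408 < 0, so the root lies in [1.875, 2]
g(1.9375) = 1.5691 > 0, so the root lies in [1.875, 1.9375]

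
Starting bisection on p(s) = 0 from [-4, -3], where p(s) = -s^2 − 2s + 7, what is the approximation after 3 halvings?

-3.875

s = -3.5 gives p = 1.75, positive; keep [-4, -3.5]
s = -3.75 gives p = 0.4375, positive; keep [-4, -3.75]
s = -3.875 gives p = -0.265625, negative; keep [-3.875, -3.75]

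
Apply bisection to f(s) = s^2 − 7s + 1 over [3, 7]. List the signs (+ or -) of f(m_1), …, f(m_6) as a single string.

----+-

f(5) = -9 < 0, so the root lies in [5, 7]
f(6) = -5 < 0, so the root lies in [6, 7]
f(6.5) = -2.25 < 0, so the root lies in [6.5, 7]
f(6.75) = -0.6875 < 0, so the root lies in [6.75, 7]
f(6.875) = 0.1406 > 0, so the root lies in [6.75, 6.875]
f(6.8125) = -0.2773 < 0, so the root lies in [6.8125, 6.875]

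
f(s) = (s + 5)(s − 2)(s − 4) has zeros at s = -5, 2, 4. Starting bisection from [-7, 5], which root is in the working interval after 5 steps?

f(-1) = 60 > 0, so the root lies in [-7, -1]
f(-4) = 48 > 0, so the root lies in [-7, -4]
f(-5.5) = -35.625 < 0, so the root lies in [-5.5, -4]
f(-4.75) = 14.7656 > 0, so the root lies in [-5.5, -4.75]
f(-5.125) = -8.127 < 0, so the root lies in [-5.125, -4.75]

-5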